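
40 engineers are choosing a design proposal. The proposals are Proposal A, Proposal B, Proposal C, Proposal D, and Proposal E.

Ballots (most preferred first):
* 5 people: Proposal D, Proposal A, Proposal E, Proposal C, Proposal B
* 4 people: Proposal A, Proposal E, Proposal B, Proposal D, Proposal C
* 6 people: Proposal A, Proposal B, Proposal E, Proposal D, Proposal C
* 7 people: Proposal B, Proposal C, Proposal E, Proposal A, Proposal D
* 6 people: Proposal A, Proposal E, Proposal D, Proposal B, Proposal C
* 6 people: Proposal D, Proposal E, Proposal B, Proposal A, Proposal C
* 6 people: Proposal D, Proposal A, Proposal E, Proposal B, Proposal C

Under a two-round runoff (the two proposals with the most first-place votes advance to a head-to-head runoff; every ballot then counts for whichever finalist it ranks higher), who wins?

Round 1 first-place votes: Proposal A 16, Proposal B 7, Proposal C 0, Proposal D 17, Proposal E 0. Proposal D and Proposal A advance.
Runoff: Proposal D is ranked above Proposal A on 17 ballots, Proposal A above Proposal D on 23.

Proposal A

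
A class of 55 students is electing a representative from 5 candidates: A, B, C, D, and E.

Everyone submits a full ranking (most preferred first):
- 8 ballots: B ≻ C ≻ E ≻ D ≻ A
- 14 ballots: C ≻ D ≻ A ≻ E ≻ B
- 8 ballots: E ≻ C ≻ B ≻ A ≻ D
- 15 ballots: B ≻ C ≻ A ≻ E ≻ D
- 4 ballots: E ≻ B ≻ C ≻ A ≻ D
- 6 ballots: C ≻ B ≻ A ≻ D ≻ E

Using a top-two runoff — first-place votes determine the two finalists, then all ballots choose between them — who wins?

C

Round 1 first-place votes: A 0, B 23, C 20, D 0, E 12. B and C advance.
Runoff: B is ranked above C on 27 ballots, C above B on 28.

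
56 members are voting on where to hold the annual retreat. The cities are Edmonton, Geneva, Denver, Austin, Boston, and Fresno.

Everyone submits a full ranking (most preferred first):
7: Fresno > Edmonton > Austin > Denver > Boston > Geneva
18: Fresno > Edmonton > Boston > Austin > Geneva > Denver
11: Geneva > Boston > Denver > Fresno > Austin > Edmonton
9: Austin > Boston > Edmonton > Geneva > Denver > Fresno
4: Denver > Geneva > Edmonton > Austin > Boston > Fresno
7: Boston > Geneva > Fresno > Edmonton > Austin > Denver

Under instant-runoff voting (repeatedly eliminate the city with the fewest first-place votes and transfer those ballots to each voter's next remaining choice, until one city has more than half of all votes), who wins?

Geneva

Round 1: Edmonton 0, Geneva 11, Denver 4, Austin 9, Boston 7, Fresno 25. Edmonton eliminated.
Round 2: Geneva 11, Denver 4, Austin 9, Boston 7, Fresno 25. Denver eliminated.
Round 3: Geneva 15, Austin 9, Boston 7, Fresno 25. Boston eliminated.
Round 4: Geneva 22, Austin 9, Fresno 25. Austin eliminated.
Round 5: Geneva 31, Fresno 25. Geneva has a majority (≥29).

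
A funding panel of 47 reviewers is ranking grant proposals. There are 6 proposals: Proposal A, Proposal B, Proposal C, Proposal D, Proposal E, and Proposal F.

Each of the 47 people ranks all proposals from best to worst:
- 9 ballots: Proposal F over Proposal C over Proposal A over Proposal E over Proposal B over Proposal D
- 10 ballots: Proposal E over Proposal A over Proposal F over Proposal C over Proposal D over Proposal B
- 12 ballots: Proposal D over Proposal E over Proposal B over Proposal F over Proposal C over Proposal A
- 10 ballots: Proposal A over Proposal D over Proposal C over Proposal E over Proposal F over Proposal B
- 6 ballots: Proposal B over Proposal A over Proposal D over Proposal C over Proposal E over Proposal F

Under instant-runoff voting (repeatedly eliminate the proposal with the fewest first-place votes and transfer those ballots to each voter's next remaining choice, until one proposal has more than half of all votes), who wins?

Round 1: Proposal A 10, Proposal B 6, Proposal C 0, Proposal D 12, Proposal E 10, Proposal F 9. Proposal C eliminated.
Round 2: Proposal A 10, Proposal B 6, Proposal D 12, Proposal E 10, Proposal F 9. Proposal B eliminated.
Round 3: Proposal A 16, Proposal D 12, Proposal E 10, Proposal F 9. Proposal F eliminated.
Round 4: Proposal A 25, Proposal D 12, Proposal E 10. Proposal A has a majority (≥24).

Proposal A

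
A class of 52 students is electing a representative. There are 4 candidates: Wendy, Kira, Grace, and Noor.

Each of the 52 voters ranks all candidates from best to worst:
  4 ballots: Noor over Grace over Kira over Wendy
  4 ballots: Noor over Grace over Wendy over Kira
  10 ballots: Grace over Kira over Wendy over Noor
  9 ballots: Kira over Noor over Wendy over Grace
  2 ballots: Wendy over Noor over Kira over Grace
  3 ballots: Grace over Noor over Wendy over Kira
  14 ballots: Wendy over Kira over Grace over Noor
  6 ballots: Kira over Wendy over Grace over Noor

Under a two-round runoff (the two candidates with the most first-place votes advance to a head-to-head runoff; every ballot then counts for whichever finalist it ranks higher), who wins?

Round 1 first-place votes: Wendy 16, Kira 15, Grace 13, Noor 8. Wendy and Kira advance.
Runoff: Wendy is ranked above Kira on 23 ballots, Kira above Wendy on 29.

Kira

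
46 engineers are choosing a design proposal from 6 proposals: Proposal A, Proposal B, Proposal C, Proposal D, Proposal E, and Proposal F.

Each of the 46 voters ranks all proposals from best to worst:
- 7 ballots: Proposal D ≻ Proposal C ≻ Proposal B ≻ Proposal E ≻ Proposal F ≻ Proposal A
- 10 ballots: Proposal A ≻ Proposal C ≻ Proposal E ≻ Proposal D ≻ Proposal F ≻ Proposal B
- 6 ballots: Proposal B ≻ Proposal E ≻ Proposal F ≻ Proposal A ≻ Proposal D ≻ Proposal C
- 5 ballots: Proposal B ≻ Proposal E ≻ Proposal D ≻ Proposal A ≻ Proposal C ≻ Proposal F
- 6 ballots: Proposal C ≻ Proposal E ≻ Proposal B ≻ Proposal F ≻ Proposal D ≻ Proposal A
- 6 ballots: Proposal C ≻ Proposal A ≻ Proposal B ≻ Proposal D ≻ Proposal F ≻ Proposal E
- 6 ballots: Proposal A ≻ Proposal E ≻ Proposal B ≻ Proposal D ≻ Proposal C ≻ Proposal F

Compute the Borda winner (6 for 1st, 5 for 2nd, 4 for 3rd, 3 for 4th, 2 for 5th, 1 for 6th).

Proposal C

Proposal A: 7×1 + 10×6 + 6×3 + 5×3 + 6×1 + 6×5 + 6×6 = 172
Proposal B: 7×4 + 10×1 + 6×6 + 5×6 + 6×4 + 6×4 + 6×4 = 176
Proposal C: 7×5 + 10×5 + 6×1 + 5×2 + 6×6 + 6×6 + 6×2 = 185
Proposal D: 7×6 + 10×3 + 6×2 + 5×4 + 6×2 + 6×3 + 6×3 = 152
Proposal E: 7×3 + 10×4 + 6×5 + 5×5 + 6×5 + 6×1 + 6×5 = 182
Proposal F: 7×2 + 10×2 + 6×4 + 5×1 + 6×3 + 6×2 + 6×1 = 99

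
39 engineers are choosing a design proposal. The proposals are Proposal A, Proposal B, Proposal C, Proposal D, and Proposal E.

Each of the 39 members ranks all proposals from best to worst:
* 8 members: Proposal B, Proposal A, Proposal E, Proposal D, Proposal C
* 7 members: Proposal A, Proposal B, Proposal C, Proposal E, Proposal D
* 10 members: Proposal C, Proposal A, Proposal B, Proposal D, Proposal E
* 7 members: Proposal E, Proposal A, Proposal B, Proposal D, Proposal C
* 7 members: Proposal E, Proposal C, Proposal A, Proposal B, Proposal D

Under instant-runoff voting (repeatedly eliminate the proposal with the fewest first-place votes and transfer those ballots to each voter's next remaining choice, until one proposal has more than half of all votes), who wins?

Round 1: Proposal A 7, Proposal B 8, Proposal C 10, Proposal D 0, Proposal E 14. Proposal D eliminated.
Round 2: Proposal A 7, Proposal B 8, Proposal C 10, Proposal E 14. Proposal A eliminated.
Round 3: Proposal B 15, Proposal C 10, Proposal E 14. Proposal C eliminated.
Round 4: Proposal B 25, Proposal E 14. Proposal B has a majority (≥20).

Proposal B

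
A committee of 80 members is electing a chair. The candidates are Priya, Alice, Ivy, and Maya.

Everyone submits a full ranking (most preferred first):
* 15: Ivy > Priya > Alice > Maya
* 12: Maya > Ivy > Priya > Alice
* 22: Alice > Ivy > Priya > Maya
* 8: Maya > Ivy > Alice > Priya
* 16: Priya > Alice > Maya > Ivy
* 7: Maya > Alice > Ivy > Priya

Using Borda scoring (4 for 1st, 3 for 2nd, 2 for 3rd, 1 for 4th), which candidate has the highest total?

Priya: 15×3 + 12×2 + 22×2 + 8×1 + 16×4 + 7×1 = 192
Alice: 15×2 + 12×1 + 22×4 + 8×2 + 16×3 + 7×3 = 215
Ivy: 15×4 + 12×3 + 22×3 + 8×3 + 16×1 + 7×2 = 216
Maya: 15×1 + 12×4 + 22×1 + 8×4 + 16×2 + 7×4 = 177

Ivy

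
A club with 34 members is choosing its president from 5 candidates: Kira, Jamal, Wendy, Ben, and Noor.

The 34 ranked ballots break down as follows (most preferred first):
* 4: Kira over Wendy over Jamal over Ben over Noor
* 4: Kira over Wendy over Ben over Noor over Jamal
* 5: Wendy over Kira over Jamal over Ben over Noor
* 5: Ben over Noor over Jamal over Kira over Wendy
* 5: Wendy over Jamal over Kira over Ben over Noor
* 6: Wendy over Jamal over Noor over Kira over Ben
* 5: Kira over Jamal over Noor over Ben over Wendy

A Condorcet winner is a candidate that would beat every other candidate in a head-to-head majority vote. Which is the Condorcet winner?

Kira

Kira vs Jamal: 18–16
Kira vs Wendy: 18–16
Kira vs Ben: 29–5
Kira vs Noor: 23–11
Kira beats every other candidate.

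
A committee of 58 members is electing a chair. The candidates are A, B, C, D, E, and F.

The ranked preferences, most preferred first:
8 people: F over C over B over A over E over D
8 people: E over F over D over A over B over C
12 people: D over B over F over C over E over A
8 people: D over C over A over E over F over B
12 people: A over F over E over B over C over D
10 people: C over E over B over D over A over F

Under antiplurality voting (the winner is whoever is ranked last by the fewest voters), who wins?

Last-place votes: A 12, B 8, C 8, D 20, E 0, F 10.

E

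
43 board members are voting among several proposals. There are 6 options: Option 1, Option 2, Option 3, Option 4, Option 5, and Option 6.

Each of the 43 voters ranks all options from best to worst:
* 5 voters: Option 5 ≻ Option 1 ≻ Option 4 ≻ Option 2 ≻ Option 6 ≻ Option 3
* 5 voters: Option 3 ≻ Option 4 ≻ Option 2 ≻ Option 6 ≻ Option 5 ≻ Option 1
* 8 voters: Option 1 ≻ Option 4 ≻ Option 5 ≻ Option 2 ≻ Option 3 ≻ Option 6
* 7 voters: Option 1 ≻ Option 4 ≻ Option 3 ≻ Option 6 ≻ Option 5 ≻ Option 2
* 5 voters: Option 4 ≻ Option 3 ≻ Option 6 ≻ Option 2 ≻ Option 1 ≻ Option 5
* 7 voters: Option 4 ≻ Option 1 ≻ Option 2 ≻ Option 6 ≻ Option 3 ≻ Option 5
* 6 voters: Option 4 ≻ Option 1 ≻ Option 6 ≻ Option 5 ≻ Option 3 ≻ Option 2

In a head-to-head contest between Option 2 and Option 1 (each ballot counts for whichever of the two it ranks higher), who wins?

Option 1

Option 2 is ranked above Option 1 on 10 ballots; Option 1 above Option 2 on 33.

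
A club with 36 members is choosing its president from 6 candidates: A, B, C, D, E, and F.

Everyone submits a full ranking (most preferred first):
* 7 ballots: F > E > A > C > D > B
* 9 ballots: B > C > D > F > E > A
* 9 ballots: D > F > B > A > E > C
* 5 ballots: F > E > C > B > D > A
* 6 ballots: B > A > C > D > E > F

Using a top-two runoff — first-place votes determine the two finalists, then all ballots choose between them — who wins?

Round 1 first-place votes: A 0, B 15, C 0, D 9, E 0, F 12. B and F advance.
Runoff: B is ranked above F on 15 ballots, F above B on 21.

F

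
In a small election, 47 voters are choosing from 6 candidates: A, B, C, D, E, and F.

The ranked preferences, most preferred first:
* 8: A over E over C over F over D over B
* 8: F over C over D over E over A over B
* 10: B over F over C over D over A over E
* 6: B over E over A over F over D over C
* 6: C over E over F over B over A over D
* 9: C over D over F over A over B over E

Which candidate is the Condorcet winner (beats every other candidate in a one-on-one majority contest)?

F

F vs A: 33–14
F vs B: 31–16
F vs C: 24–23
F vs D: 38–9
F vs E: 27–20
F beats every other candidate.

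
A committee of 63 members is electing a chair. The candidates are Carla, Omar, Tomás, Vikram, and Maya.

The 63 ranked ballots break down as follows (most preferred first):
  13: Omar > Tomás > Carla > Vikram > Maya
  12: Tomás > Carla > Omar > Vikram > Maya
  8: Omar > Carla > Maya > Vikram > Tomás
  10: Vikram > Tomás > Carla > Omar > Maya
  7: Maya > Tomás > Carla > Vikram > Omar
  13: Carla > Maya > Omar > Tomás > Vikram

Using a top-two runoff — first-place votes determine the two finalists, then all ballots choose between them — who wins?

Carla

Round 1 first-place votes: Carla 13, Omar 21, Tomás 12, Vikram 10, Maya 7. Omar and Carla advance.
Runoff: Omar is ranked above Carla on 21 ballots, Carla above Omar on 42.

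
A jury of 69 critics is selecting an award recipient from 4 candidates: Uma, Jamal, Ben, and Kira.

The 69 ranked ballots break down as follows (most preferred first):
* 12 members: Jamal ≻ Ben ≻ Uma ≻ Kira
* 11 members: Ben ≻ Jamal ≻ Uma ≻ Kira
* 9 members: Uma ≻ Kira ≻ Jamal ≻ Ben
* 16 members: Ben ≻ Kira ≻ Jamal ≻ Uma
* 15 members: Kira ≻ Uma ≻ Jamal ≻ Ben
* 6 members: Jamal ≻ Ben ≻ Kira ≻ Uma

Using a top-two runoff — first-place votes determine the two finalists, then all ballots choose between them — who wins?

Jamal

Round 1 first-place votes: Uma 9, Jamal 18, Ben 27, Kira 15. Ben and Jamal advance.
Runoff: Ben is ranked above Jamal on 27 ballots, Jamal above Ben on 42.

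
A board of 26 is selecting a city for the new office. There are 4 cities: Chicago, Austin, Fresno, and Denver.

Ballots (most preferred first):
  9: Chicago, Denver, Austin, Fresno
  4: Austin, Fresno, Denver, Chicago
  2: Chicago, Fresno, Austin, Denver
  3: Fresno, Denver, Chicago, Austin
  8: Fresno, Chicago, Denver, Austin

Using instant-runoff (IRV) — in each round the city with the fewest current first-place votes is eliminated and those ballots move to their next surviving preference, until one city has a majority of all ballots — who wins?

Fresno

Round 1: Chicago 11, Austin 4, Fresno 11, Denver 0. Denver eliminated.
Round 2: Chicago 11, Austin 4, Fresno 11. Austin eliminated.
Round 3: Chicago 11, Fresno 15. Fresno has a majority (≥14).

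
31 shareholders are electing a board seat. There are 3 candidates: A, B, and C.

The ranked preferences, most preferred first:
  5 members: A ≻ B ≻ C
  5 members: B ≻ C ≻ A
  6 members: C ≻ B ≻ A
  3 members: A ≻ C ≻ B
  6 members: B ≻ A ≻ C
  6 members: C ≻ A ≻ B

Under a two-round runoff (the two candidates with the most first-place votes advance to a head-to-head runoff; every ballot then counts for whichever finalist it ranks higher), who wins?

Round 1 first-place votes: A 8, B 11, C 12. C and B advance.
Runoff: C is ranked above B on 15 ballots, B above C on 16.

B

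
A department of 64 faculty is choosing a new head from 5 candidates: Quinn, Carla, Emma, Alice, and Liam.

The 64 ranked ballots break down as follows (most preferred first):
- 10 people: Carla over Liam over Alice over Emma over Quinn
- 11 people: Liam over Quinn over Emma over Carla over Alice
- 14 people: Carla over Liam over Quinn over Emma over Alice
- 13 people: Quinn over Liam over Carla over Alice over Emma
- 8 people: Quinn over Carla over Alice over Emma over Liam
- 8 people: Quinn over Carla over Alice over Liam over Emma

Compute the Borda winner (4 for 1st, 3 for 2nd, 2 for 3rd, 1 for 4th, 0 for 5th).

Carla

Quinn: 10×0 + 11×3 + 14×2 + 13×4 + 8×4 + 8×4 = 177
Carla: 10×4 + 11×1 + 14×4 + 13×2 + 8×3 + 8×3 = 181
Emma: 10×1 + 11×2 + 14×1 + 13×0 + 8×1 + 8×0 = 54
Alice: 10×2 + 11×0 + 14×0 + 13×1 + 8×2 + 8×2 = 65
Liam: 10×3 + 11×4 + 14×3 + 13×3 + 8×0 + 8×1 = 163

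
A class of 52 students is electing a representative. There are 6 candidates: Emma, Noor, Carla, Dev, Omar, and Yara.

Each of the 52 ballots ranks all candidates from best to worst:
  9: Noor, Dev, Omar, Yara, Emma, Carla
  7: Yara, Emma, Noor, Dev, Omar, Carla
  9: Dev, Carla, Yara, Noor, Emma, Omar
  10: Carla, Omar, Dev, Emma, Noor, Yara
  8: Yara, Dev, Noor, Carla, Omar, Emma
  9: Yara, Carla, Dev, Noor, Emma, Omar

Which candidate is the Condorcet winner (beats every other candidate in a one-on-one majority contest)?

Dev vs Emma: 45–7
Dev vs Noor: 36–16
Dev vs Carla: 33–19
Dev vs Omar: 42–10
Dev vs Yara: 28–24
Dev beats every other candidate.

Dev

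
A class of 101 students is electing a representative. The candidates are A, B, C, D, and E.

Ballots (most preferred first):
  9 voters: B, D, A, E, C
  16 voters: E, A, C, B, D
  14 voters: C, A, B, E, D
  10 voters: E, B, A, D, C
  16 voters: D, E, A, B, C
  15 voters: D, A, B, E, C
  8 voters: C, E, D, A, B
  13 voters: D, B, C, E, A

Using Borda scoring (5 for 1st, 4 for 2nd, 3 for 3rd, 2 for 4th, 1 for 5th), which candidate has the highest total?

A: 9×3 + 16×4 + 14×4 + 10×3 + 16×3 + 15×4 + 8×2 + 13×1 = 314
B: 9×5 + 16×2 + 14×3 + 10×4 + 16×2 + 15×3 + 8×1 + 13×4 = 296
C: 9×1 + 16×3 + 14×5 + 10×1 + 16×1 + 15×1 + 8×5 + 13×3 = 247
D: 9×4 + 16×1 + 14×1 + 10×2 + 16×5 + 15×5 + 8×3 + 13×5 = 330
E: 9×2 + 16×5 + 14×2 + 10×5 + 16×4 + 15×2 + 8×4 + 13×2 = 328

D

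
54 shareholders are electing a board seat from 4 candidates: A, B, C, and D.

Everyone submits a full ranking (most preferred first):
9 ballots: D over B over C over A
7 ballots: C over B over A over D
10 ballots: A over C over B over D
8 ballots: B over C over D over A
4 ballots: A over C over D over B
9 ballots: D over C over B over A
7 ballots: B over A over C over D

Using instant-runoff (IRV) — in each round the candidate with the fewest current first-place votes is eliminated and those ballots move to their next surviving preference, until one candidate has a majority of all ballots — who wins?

B

Round 1: A 14, B 15, C 7, D 18. C eliminated.
Round 2: A 14, B 22, D 18. A eliminated.
Round 3: B 32, D 22. B has a majority (≥28).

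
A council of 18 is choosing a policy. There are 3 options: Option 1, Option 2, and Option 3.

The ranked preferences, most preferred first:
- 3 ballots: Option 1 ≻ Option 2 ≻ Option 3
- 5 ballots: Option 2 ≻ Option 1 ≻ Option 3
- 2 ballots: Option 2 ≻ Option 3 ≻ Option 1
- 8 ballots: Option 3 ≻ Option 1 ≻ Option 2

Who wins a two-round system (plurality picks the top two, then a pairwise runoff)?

Round 1 first-place votes: Option 1 3, Option 2 7, Option 3 8. Option 3 and Option 2 advance.
Runoff: Option 3 is ranked above Option 2 on 8 ballots, Option 2 above Option 3 on 10.

Option 2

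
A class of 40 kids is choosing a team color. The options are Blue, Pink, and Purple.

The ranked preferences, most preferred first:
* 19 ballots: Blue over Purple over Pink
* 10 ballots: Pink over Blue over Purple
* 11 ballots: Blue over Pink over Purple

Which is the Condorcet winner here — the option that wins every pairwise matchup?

Blue

Blue vs Pink: 30–10
Blue vs Purple: 40–0
Blue beats every other option.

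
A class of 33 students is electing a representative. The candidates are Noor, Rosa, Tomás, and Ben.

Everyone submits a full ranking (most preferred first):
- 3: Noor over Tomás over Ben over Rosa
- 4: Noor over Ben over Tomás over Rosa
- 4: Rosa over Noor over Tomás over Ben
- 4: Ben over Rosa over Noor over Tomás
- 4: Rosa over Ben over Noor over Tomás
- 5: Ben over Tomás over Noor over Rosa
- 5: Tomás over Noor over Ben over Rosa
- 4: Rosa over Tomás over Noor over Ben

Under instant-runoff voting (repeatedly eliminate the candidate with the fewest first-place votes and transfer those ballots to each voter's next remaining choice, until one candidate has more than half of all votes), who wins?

Noor

Round 1: Noor 7, Rosa 12, Tomás 5, Ben 9. Tomás eliminated.
Round 2: Noor 12, Rosa 12, Ben 9. Ben eliminated.
Round 3: Noor 17, Rosa 16. Noor has a majority (≥17).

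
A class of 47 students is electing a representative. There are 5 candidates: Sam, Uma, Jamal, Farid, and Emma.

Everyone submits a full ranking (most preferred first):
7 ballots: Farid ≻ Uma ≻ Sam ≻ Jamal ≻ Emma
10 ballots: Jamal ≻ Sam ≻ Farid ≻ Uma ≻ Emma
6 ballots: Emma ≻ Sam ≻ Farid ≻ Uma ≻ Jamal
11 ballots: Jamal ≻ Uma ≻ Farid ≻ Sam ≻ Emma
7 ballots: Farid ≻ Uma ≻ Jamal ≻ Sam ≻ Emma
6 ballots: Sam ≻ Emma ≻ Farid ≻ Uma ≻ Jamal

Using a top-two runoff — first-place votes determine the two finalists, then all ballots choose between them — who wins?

Farid

Round 1 first-place votes: Sam 6, Uma 0, Jamal 21, Farid 14, Emma 6. Jamal and Farid advance.
Runoff: Jamal is ranked above Farid on 21 ballots, Farid above Jamal on 26.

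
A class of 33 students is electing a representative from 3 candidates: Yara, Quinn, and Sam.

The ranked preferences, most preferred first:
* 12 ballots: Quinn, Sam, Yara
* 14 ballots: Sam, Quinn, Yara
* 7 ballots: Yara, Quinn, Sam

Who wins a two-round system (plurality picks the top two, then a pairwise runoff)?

Quinn

Round 1 first-place votes: Yara 7, Quinn 12, Sam 14. Sam and Quinn advance.
Runoff: Sam is ranked above Quinn on 14 ballots, Quinn above Sam on 19.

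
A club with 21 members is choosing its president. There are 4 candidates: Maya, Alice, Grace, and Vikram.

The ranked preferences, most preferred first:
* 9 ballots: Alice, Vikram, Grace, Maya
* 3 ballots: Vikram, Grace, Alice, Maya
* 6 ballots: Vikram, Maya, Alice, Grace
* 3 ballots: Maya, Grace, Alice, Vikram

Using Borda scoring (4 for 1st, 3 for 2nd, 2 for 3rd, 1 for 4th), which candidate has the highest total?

Maya: 9×1 + 3×1 + 6×3 + 3×4 = 42
Alice: 9×4 + 3×2 + 6×2 + 3×2 = 60
Grace: 9×2 + 3×3 + 6×1 + 3×3 = 42
Vikram: 9×3 + 3×4 + 6×4 + 3×1 = 66

Vikram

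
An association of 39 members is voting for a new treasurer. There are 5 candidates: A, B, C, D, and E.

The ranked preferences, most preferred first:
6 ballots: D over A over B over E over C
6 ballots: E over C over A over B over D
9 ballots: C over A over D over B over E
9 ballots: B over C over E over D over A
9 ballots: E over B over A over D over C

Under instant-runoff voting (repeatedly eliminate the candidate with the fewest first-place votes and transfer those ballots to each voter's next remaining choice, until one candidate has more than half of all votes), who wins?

Round 1: A 0, B 9, C 9, D 6, E 15. A eliminated.
Round 2: B 9, C 9, D 6, E 15. D eliminated.
Round 3: B 15, C 9, E 15. C eliminated.
Round 4: B 24, E 15. B has a majority (≥20).

B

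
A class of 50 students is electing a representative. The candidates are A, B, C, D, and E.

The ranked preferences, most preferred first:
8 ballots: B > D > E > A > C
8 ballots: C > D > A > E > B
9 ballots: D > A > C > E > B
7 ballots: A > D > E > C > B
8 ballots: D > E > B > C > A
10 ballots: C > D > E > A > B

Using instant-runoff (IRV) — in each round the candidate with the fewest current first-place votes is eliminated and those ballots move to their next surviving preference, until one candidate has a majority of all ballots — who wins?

Round 1: A 7, B 8, C 18, D 17, E 0. E eliminated.
Round 2: A 7, B 8, C 18, D 17. A eliminated.
Round 3: B 8, C 18, D 24. B eliminated.
Round 4: C 18, D 32. D has a majority (≥26).

D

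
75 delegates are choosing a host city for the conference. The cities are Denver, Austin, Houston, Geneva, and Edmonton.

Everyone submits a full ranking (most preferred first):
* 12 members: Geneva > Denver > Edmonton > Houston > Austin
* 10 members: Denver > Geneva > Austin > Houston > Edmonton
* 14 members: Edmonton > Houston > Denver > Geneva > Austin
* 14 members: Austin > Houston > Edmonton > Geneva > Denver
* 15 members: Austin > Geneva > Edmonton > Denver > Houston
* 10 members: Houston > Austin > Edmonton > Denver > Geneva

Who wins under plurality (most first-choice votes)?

First-place votes: Denver 10, Austin 29, Houston 10, Geneva 12, Edmonton 14.

Austin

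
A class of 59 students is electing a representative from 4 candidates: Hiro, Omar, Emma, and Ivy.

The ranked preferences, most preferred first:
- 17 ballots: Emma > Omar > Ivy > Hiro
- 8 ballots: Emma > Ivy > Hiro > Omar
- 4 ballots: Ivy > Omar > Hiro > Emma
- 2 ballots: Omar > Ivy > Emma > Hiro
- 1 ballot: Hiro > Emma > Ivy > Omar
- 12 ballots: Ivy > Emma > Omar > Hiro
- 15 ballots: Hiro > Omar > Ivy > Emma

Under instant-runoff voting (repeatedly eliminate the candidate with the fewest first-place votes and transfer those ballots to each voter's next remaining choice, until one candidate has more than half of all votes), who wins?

Ivy

Round 1: Hiro 16, Omar 2, Emma 25, Ivy 16. Omar eliminated.
Round 2: Hiro 16, Emma 25, Ivy 18. Hiro eliminated.
Round 3: Emma 26, Ivy 33. Ivy has a majority (≥30).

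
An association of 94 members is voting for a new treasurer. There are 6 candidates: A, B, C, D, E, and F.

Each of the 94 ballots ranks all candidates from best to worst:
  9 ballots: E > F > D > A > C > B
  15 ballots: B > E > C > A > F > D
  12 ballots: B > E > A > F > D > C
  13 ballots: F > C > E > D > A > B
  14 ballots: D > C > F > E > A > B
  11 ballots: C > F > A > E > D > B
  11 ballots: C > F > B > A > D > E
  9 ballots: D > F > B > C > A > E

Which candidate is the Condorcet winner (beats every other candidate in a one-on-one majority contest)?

C vs A: 73–21
C vs B: 58–36
C vs D: 50–44
C vs E: 58–36
C vs F: 51–43
C beats every other candidate.

C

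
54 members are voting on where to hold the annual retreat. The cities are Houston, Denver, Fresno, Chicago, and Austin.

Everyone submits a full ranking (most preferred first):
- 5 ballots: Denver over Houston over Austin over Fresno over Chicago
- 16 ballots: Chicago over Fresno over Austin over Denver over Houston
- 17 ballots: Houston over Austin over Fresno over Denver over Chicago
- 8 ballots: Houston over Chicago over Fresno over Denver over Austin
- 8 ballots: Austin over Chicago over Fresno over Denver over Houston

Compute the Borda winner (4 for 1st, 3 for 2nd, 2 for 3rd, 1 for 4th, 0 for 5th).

Houston: 5×3 + 16×0 + 17×4 + 8×4 + 8×0 = 115
Denver: 5×4 + 16×1 + 17×1 + 8×1 + 8×1 = 69
Fresno: 5×1 + 16×3 + 17×2 + 8×2 + 8×2 = 119
Chicago: 5×0 + 16×4 + 17×0 + 8×3 + 8×3 = 112
Austin: 5×2 + 16×2 + 17×3 + 8×0 + 8×4 = 125

Austin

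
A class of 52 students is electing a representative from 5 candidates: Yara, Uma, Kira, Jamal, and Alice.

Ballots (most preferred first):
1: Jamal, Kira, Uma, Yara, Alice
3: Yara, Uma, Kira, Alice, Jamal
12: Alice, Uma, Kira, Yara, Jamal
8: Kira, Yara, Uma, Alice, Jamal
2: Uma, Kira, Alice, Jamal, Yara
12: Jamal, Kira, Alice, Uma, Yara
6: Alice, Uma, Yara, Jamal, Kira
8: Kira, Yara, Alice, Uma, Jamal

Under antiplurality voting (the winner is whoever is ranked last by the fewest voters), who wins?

Uma

Last-place votes: Yara 14, Uma 0, Kira 6, Jamal 31, Alice 1.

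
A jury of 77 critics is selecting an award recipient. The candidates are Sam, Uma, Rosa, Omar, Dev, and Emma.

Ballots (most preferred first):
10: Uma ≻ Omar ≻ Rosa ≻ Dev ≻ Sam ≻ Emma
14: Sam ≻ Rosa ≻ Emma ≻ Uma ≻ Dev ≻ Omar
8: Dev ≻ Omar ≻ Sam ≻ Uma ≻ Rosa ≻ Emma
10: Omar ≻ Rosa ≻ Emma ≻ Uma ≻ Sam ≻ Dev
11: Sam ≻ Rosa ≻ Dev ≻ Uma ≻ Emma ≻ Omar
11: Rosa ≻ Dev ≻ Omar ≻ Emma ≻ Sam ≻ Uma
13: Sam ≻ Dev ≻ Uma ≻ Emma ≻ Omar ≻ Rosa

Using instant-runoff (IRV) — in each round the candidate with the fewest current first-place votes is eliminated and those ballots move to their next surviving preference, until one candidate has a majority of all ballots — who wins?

Round 1: Sam 38, Uma 10, Rosa 11, Omar 10, Dev 8, Emma 0. Emma eliminated.
Round 2: Sam 38, Uma 10, Rosa 11, Omar 10, Dev 8. Dev eliminated.
Round 3: Sam 38, Uma 10, Rosa 11, Omar 18. Uma eliminated.
Round 4: Sam 38, Rosa 11, Omar 28. Rosa eliminated.
Round 5: Sam 38, Omar 39. Omar has a majority (≥39).

Omar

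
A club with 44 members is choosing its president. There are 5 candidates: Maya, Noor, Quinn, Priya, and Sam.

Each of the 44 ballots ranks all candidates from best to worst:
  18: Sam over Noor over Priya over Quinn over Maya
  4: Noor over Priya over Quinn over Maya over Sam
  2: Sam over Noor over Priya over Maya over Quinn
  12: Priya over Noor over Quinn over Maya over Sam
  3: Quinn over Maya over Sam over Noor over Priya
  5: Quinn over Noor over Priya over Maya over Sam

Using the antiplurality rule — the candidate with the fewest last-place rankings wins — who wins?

Noor

Last-place votes: Maya 18, Noor 0, Quinn 2, Priya 3, Sam 21.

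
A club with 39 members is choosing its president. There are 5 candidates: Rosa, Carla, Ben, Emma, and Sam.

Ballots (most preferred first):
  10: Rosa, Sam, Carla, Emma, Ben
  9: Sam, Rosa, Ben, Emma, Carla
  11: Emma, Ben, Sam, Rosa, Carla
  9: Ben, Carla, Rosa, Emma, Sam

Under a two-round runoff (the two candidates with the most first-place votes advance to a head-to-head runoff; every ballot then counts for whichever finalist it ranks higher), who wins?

Rosa

Round 1 first-place votes: Rosa 10, Carla 0, Ben 9, Emma 11, Sam 9. Emma and Rosa advance.
Runoff: Emma is ranked above Rosa on 11 ballots, Rosa above Emma on 28.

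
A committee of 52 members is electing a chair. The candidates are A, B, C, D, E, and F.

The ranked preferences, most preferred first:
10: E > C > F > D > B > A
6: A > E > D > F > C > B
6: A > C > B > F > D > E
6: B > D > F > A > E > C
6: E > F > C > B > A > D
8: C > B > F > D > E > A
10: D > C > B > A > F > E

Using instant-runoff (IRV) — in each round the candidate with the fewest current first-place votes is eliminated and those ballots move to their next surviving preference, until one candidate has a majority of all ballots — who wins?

D

Round 1: A 12, B 6, C 8, D 10, E 16, F 0. F eliminated.
Round 2: A 12, B 6, C 8, D 10, E 16. B eliminated.
Round 3: A 12, C 8, D 16, E 16. C eliminated.
Round 4: A 12, D 24, E 16. A eliminated.
Round 5: D 30, E 22. D has a majority (≥27).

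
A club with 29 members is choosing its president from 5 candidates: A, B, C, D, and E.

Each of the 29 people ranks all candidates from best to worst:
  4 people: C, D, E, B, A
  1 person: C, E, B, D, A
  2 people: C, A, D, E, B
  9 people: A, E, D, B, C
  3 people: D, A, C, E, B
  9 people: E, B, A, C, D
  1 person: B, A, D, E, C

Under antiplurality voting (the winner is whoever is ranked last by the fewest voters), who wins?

Last-place votes: A 5, B 5, C 10, D 9, E 0.

E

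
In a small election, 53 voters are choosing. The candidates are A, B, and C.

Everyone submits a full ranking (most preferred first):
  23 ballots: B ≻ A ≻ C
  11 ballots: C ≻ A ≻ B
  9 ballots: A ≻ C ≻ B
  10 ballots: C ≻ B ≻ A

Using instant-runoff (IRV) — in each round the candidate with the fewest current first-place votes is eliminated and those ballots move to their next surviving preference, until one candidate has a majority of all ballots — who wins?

C

Round 1: A 9, B 23, C 21. A eliminated.
Round 2: B 23, C 30. C has a majority (≥27).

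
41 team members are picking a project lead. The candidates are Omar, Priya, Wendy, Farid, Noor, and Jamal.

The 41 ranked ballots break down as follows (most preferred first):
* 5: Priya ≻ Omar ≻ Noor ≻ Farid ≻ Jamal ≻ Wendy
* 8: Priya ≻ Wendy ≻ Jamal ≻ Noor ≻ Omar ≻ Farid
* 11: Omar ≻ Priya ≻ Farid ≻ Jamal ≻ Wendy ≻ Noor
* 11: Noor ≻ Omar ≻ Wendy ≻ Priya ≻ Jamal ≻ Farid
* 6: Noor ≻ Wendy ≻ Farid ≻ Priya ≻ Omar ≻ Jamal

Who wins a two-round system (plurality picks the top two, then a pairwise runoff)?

Priya

Round 1 first-place votes: Omar 11, Priya 13, Wendy 0, Farid 0, Noor 17, Jamal 0. Noor and Priya advance.
Runoff: Noor is ranked above Priya on 17 ballots, Priya above Noor on 24.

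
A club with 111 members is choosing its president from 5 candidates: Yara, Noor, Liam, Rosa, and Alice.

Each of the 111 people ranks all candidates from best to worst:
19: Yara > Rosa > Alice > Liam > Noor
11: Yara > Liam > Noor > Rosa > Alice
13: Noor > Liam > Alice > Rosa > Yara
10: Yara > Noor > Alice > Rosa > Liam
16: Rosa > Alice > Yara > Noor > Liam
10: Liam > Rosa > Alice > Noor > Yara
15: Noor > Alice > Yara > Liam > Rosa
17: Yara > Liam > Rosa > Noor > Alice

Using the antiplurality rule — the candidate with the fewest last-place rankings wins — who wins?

Rosa

Last-place votes: Yara 23, Noor 19, Liam 26, Rosa 15, Alice 28.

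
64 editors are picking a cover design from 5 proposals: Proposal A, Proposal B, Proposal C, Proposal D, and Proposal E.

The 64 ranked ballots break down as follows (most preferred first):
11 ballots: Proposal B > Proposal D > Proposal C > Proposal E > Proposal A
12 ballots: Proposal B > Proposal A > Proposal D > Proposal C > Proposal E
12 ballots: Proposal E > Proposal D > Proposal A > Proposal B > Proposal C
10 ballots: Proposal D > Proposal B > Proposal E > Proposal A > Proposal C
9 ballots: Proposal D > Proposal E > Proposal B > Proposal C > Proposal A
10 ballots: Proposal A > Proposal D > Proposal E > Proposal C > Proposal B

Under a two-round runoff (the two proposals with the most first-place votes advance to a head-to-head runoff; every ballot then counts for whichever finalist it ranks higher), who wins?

Round 1 first-place votes: Proposal A 10, Proposal B 23, Proposal C 0, Proposal D 19, Proposal E 12. Proposal B and Proposal D advance.
Runoff: Proposal B is ranked above Proposal D on 23 ballots, Proposal D above Proposal B on 41.

Proposal D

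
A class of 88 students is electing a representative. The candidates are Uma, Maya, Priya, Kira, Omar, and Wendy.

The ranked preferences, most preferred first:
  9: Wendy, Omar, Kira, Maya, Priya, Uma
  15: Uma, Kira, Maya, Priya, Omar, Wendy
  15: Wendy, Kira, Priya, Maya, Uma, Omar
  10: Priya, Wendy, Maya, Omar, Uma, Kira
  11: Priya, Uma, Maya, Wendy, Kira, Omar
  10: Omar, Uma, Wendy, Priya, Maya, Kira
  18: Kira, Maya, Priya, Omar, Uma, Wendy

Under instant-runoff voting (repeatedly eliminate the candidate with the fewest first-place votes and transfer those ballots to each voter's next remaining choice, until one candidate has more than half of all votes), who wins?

Round 1: Uma 15, Maya 0, Priya 21, Kira 18, Omar 10, Wendy 24. Maya eliminated.
Round 2: Uma 15, Priya 21, Kira 18, Omar 10, Wendy 24. Omar eliminated.
Round 3: Uma 25, Priya 21, Kira 18, Wendy 24. Kira eliminated.
Round 4: Uma 25, Priya 39, Wendy 24. Wendy eliminated.
Round 5: Uma 25, Priya 63. Priya has a majority (≥45).

Priya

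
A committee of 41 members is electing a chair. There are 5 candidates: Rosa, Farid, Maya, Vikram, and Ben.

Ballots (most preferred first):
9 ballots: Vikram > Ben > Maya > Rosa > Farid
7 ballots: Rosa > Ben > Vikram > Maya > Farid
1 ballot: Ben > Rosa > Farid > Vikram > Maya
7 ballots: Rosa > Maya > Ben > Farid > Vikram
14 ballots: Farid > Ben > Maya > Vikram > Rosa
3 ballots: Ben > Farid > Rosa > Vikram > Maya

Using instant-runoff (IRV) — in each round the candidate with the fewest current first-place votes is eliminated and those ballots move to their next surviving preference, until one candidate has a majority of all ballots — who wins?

Rosa

Round 1: Rosa 14, Farid 14, Maya 0, Vikram 9, Ben 4. Maya eliminated.
Round 2: Rosa 14, Farid 14, Vikram 9, Ben 4. Ben eliminated.
Round 3: Rosa 15, Farid 17, Vikram 9. Vikram eliminated.
Round 4: Rosa 24, Farid 17. Rosa has a majority (≥21).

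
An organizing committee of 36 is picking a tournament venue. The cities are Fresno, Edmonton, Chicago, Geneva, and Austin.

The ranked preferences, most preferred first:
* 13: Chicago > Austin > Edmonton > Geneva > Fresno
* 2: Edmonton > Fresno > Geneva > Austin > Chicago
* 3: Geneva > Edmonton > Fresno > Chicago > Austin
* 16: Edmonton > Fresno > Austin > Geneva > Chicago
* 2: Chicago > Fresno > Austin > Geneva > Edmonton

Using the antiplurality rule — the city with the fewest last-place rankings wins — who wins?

Last-place votes: Fresno 13, Edmonton 2, Chicago 18, Geneva 0, Austin 3.

Geneva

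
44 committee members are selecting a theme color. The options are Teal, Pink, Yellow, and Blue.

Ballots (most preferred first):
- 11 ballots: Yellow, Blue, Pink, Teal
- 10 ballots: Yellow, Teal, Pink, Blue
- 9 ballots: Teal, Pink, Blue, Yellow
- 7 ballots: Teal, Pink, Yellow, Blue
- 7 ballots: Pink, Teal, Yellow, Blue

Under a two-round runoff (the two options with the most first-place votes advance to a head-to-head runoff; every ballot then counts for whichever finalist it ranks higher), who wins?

Teal

Round 1 first-place votes: Teal 16, Pink 7, Yellow 21, Blue 0. Yellow and Teal advance.
Runoff: Yellow is ranked above Teal on 21 ballots, Teal above Yellow on 23.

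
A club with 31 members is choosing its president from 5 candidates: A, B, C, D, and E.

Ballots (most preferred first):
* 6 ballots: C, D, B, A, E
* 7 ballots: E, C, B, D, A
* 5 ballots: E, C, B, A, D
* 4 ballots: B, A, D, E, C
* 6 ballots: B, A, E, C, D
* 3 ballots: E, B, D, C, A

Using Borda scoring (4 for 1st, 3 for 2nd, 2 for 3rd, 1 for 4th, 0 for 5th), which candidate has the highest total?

A: 6×1 + 7×0 + 5×1 + 4×3 + 6×3 + 3×0 = 41
B: 6×2 + 7×2 + 5×2 + 4×4 + 6×4 + 3×3 = 85
C: 6×4 + 7×3 + 5×3 + 4×0 + 6×1 + 3×1 = 69
D: 6×3 + 7×1 + 5×0 + 4×2 + 6×0 + 3×2 = 39
E: 6×0 + 7×4 + 5×4 + 4×1 + 6×2 + 3×4 = 76

B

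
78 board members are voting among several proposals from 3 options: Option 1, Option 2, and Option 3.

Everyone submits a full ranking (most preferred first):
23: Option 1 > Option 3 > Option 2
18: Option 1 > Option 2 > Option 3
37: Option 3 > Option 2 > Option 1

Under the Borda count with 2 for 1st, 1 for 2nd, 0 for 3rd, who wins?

Option 1: 23×2 + 18×2 + 37×0 = 82
Option 2: 23×0 + 18×1 + 37×1 = 55
Option 3: 23×1 + 18×0 + 37×2 = 97

Option 3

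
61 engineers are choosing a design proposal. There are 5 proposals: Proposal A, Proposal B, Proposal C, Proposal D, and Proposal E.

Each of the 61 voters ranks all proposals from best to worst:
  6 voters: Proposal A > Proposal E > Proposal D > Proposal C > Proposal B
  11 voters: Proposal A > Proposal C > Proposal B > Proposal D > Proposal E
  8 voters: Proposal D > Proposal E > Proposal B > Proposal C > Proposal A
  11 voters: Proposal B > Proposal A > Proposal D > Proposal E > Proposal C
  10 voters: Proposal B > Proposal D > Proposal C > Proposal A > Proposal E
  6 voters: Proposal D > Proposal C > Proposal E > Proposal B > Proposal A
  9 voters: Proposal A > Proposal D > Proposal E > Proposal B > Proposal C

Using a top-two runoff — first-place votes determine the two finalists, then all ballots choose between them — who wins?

Round 1 first-place votes: Proposal A 26, Proposal B 21, Proposal C 0, Proposal D 14, Proposal E 0. Proposal A and Proposal B advance.
Runoff: Proposal A is ranked above Proposal B on 26 ballots, Proposal B above Proposal A on 35.

Proposal B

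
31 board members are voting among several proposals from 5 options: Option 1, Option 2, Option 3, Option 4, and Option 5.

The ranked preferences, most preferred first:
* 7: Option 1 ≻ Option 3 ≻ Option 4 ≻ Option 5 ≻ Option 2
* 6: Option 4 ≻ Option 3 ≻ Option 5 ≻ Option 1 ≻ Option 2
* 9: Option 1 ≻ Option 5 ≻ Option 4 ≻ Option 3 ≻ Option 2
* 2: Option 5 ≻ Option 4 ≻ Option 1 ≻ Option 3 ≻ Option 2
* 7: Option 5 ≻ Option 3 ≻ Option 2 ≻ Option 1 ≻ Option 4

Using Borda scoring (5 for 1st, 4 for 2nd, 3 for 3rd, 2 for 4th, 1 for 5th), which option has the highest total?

Option 5

Option 1: 7×5 + 6×2 + 9×5 + 2×3 + 7×2 = 112
Option 2: 7×1 + 6×1 + 9×1 + 2×1 + 7×3 = 45
Option 3: 7×4 + 6×4 + 9×2 + 2×2 + 7×4 = 102
Option 4: 7×3 + 6×5 + 9×3 + 2×4 + 7×1 = 93
Option 5: 7×2 + 6×3 + 9×4 + 2×5 + 7×5 = 113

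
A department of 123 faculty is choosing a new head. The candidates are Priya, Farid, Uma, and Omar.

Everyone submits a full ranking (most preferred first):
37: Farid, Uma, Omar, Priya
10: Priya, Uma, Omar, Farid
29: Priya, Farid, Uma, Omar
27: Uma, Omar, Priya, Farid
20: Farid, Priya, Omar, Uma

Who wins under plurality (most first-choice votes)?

First-place votes: Priya 39, Farid 57, Uma 27, Omar 0.

Farid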